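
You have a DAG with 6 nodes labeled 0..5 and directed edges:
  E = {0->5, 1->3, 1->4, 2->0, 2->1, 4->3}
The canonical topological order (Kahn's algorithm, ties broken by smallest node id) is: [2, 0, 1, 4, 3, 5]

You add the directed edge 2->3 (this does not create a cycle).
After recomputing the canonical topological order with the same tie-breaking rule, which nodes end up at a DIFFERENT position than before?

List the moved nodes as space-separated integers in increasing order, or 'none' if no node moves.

Answer: none

Derivation:
Old toposort: [2, 0, 1, 4, 3, 5]
Added edge 2->3
Recompute Kahn (smallest-id tiebreak):
  initial in-degrees: [1, 1, 0, 3, 1, 1]
  ready (indeg=0): [2]
  pop 2: indeg[0]->0; indeg[1]->0; indeg[3]->2 | ready=[0, 1] | order so far=[2]
  pop 0: indeg[5]->0 | ready=[1, 5] | order so far=[2, 0]
  pop 1: indeg[3]->1; indeg[4]->0 | ready=[4, 5] | order so far=[2, 0, 1]
  pop 4: indeg[3]->0 | ready=[3, 5] | order so far=[2, 0, 1, 4]
  pop 3: no out-edges | ready=[5] | order so far=[2, 0, 1, 4, 3]
  pop 5: no out-edges | ready=[] | order so far=[2, 0, 1, 4, 3, 5]
New canonical toposort: [2, 0, 1, 4, 3, 5]
Compare positions:
  Node 0: index 1 -> 1 (same)
  Node 1: index 2 -> 2 (same)
  Node 2: index 0 -> 0 (same)
  Node 3: index 4 -> 4 (same)
  Node 4: index 3 -> 3 (same)
  Node 5: index 5 -> 5 (same)
Nodes that changed position: none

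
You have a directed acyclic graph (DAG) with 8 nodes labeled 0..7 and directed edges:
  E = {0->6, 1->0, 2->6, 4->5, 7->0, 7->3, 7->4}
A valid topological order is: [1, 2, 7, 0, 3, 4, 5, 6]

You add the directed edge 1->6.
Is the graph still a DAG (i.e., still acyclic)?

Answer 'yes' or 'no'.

Given toposort: [1, 2, 7, 0, 3, 4, 5, 6]
Position of 1: index 0; position of 6: index 7
New edge 1->6: forward
Forward edge: respects the existing order. Still a DAG, same toposort still valid.
Still a DAG? yes

Answer: yes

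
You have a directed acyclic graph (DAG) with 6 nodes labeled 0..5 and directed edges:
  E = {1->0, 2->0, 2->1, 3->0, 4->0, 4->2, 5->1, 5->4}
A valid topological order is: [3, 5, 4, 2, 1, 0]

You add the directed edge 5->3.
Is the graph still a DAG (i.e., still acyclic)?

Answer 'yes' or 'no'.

Given toposort: [3, 5, 4, 2, 1, 0]
Position of 5: index 1; position of 3: index 0
New edge 5->3: backward (u after v in old order)
Backward edge: old toposort is now invalid. Check if this creates a cycle.
Does 3 already reach 5? Reachable from 3: [0, 3]. NO -> still a DAG (reorder needed).
Still a DAG? yes

Answer: yes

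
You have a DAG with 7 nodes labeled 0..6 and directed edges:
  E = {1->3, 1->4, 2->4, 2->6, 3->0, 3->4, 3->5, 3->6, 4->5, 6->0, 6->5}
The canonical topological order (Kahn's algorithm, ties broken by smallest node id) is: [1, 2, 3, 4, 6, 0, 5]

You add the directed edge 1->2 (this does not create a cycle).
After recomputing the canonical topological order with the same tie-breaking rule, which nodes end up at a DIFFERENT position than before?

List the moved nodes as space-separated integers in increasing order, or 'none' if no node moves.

Answer: none

Derivation:
Old toposort: [1, 2, 3, 4, 6, 0, 5]
Added edge 1->2
Recompute Kahn (smallest-id tiebreak):
  initial in-degrees: [2, 0, 1, 1, 3, 3, 2]
  ready (indeg=0): [1]
  pop 1: indeg[2]->0; indeg[3]->0; indeg[4]->2 | ready=[2, 3] | order so far=[1]
  pop 2: indeg[4]->1; indeg[6]->1 | ready=[3] | order so far=[1, 2]
  pop 3: indeg[0]->1; indeg[4]->0; indeg[5]->2; indeg[6]->0 | ready=[4, 6] | order so far=[1, 2, 3]
  pop 4: indeg[5]->1 | ready=[6] | order so far=[1, 2, 3, 4]
  pop 6: indeg[0]->0; indeg[5]->0 | ready=[0, 5] | order so far=[1, 2, 3, 4, 6]
  pop 0: no out-edges | ready=[5] | order so far=[1, 2, 3, 4, 6, 0]
  pop 5: no out-edges | ready=[] | order so far=[1, 2, 3, 4, 6, 0, 5]
New canonical toposort: [1, 2, 3, 4, 6, 0, 5]
Compare positions:
  Node 0: index 5 -> 5 (same)
  Node 1: index 0 -> 0 (same)
  Node 2: index 1 -> 1 (same)
  Node 3: index 2 -> 2 (same)
  Node 4: index 3 -> 3 (same)
  Node 5: index 6 -> 6 (same)
  Node 6: index 4 -> 4 (same)
Nodes that changed position: none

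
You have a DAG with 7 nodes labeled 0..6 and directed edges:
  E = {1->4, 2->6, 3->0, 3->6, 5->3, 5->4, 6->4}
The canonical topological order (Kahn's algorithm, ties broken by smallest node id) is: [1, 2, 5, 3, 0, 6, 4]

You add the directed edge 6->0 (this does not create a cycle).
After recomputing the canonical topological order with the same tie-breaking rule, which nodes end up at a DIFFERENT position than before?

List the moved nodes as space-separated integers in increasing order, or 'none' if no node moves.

Answer: 0 6

Derivation:
Old toposort: [1, 2, 5, 3, 0, 6, 4]
Added edge 6->0
Recompute Kahn (smallest-id tiebreak):
  initial in-degrees: [2, 0, 0, 1, 3, 0, 2]
  ready (indeg=0): [1, 2, 5]
  pop 1: indeg[4]->2 | ready=[2, 5] | order so far=[1]
  pop 2: indeg[6]->1 | ready=[5] | order so far=[1, 2]
  pop 5: indeg[3]->0; indeg[4]->1 | ready=[3] | order so far=[1, 2, 5]
  pop 3: indeg[0]->1; indeg[6]->0 | ready=[6] | order so far=[1, 2, 5, 3]
  pop 6: indeg[0]->0; indeg[4]->0 | ready=[0, 4] | order so far=[1, 2, 5, 3, 6]
  pop 0: no out-edges | ready=[4] | order so far=[1, 2, 5, 3, 6, 0]
  pop 4: no out-edges | ready=[] | order so far=[1, 2, 5, 3, 6, 0, 4]
New canonical toposort: [1, 2, 5, 3, 6, 0, 4]
Compare positions:
  Node 0: index 4 -> 5 (moved)
  Node 1: index 0 -> 0 (same)
  Node 2: index 1 -> 1 (same)
  Node 3: index 3 -> 3 (same)
  Node 4: index 6 -> 6 (same)
  Node 5: index 2 -> 2 (same)
  Node 6: index 5 -> 4 (moved)
Nodes that changed position: 0 6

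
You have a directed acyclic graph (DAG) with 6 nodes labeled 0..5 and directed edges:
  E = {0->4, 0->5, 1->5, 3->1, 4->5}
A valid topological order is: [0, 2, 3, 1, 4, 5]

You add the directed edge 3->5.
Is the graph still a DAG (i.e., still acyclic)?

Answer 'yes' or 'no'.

Given toposort: [0, 2, 3, 1, 4, 5]
Position of 3: index 2; position of 5: index 5
New edge 3->5: forward
Forward edge: respects the existing order. Still a DAG, same toposort still valid.
Still a DAG? yes

Answer: yes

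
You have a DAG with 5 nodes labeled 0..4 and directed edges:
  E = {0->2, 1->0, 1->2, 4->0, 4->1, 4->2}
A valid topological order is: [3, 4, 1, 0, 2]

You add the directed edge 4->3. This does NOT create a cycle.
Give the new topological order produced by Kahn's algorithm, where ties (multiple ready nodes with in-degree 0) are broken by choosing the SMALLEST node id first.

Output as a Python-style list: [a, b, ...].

Old toposort: [3, 4, 1, 0, 2]
Added edge: 4->3
Position of 4 (1) > position of 3 (0). Must reorder: 4 must now come before 3.
Run Kahn's algorithm (break ties by smallest node id):
  initial in-degrees: [2, 1, 3, 1, 0]
  ready (indeg=0): [4]
  pop 4: indeg[0]->1; indeg[1]->0; indeg[2]->2; indeg[3]->0 | ready=[1, 3] | order so far=[4]
  pop 1: indeg[0]->0; indeg[2]->1 | ready=[0, 3] | order so far=[4, 1]
  pop 0: indeg[2]->0 | ready=[2, 3] | order so far=[4, 1, 0]
  pop 2: no out-edges | ready=[3] | order so far=[4, 1, 0, 2]
  pop 3: no out-edges | ready=[] | order so far=[4, 1, 0, 2, 3]
  Result: [4, 1, 0, 2, 3]

Answer: [4, 1, 0, 2, 3]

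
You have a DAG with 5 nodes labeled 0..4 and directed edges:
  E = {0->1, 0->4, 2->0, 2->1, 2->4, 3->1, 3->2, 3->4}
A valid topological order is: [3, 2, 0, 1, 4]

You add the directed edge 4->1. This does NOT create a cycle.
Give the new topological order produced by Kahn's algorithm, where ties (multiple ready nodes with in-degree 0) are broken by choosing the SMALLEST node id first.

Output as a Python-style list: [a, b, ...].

Old toposort: [3, 2, 0, 1, 4]
Added edge: 4->1
Position of 4 (4) > position of 1 (3). Must reorder: 4 must now come before 1.
Run Kahn's algorithm (break ties by smallest node id):
  initial in-degrees: [1, 4, 1, 0, 3]
  ready (indeg=0): [3]
  pop 3: indeg[1]->3; indeg[2]->0; indeg[4]->2 | ready=[2] | order so far=[3]
  pop 2: indeg[0]->0; indeg[1]->2; indeg[4]->1 | ready=[0] | order so far=[3, 2]
  pop 0: indeg[1]->1; indeg[4]->0 | ready=[4] | order so far=[3, 2, 0]
  pop 4: indeg[1]->0 | ready=[1] | order so far=[3, 2, 0, 4]
  pop 1: no out-edges | ready=[] | order so far=[3, 2, 0, 4, 1]
  Result: [3, 2, 0, 4, 1]

Answer: [3, 2, 0, 4, 1]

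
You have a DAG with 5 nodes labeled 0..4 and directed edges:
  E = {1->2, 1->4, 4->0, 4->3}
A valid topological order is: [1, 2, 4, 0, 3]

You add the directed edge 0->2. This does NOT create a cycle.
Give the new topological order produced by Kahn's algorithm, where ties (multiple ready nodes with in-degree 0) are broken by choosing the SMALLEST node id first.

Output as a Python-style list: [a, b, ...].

Old toposort: [1, 2, 4, 0, 3]
Added edge: 0->2
Position of 0 (3) > position of 2 (1). Must reorder: 0 must now come before 2.
Run Kahn's algorithm (break ties by smallest node id):
  initial in-degrees: [1, 0, 2, 1, 1]
  ready (indeg=0): [1]
  pop 1: indeg[2]->1; indeg[4]->0 | ready=[4] | order so far=[1]
  pop 4: indeg[0]->0; indeg[3]->0 | ready=[0, 3] | order so far=[1, 4]
  pop 0: indeg[2]->0 | ready=[2, 3] | order so far=[1, 4, 0]
  pop 2: no out-edges | ready=[3] | order so far=[1, 4, 0, 2]
  pop 3: no out-edges | ready=[] | order so far=[1, 4, 0, 2, 3]
  Result: [1, 4, 0, 2, 3]

Answer: [1, 4, 0, 2, 3]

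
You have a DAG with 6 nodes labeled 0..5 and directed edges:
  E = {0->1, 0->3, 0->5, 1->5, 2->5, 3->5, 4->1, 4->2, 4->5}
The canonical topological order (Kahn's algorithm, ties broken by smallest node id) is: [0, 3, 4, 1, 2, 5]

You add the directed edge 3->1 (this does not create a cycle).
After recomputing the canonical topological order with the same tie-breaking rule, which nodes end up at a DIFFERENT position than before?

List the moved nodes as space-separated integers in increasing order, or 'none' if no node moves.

Answer: none

Derivation:
Old toposort: [0, 3, 4, 1, 2, 5]
Added edge 3->1
Recompute Kahn (smallest-id tiebreak):
  initial in-degrees: [0, 3, 1, 1, 0, 5]
  ready (indeg=0): [0, 4]
  pop 0: indeg[1]->2; indeg[3]->0; indeg[5]->4 | ready=[3, 4] | order so far=[0]
  pop 3: indeg[1]->1; indeg[5]->3 | ready=[4] | order so far=[0, 3]
  pop 4: indeg[1]->0; indeg[2]->0; indeg[5]->2 | ready=[1, 2] | order so far=[0, 3, 4]
  pop 1: indeg[5]->1 | ready=[2] | order so far=[0, 3, 4, 1]
  pop 2: indeg[5]->0 | ready=[5] | order so far=[0, 3, 4, 1, 2]
  pop 5: no out-edges | ready=[] | order so far=[0, 3, 4, 1, 2, 5]
New canonical toposort: [0, 3, 4, 1, 2, 5]
Compare positions:
  Node 0: index 0 -> 0 (same)
  Node 1: index 3 -> 3 (same)
  Node 2: index 4 -> 4 (same)
  Node 3: index 1 -> 1 (same)
  Node 4: index 2 -> 2 (same)
  Node 5: index 5 -> 5 (same)
Nodes that changed position: none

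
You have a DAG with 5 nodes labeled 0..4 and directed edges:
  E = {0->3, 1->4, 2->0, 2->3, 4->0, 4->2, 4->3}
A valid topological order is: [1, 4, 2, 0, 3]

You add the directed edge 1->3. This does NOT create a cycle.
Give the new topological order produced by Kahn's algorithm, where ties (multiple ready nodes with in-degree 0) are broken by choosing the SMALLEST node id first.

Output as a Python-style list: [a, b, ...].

Answer: [1, 4, 2, 0, 3]

Derivation:
Old toposort: [1, 4, 2, 0, 3]
Added edge: 1->3
Position of 1 (0) < position of 3 (4). Old order still valid.
Run Kahn's algorithm (break ties by smallest node id):
  initial in-degrees: [2, 0, 1, 4, 1]
  ready (indeg=0): [1]
  pop 1: indeg[3]->3; indeg[4]->0 | ready=[4] | order so far=[1]
  pop 4: indeg[0]->1; indeg[2]->0; indeg[3]->2 | ready=[2] | order so far=[1, 4]
  pop 2: indeg[0]->0; indeg[3]->1 | ready=[0] | order so far=[1, 4, 2]
  pop 0: indeg[3]->0 | ready=[3] | order so far=[1, 4, 2, 0]
  pop 3: no out-edges | ready=[] | order so far=[1, 4, 2, 0, 3]
  Result: [1, 4, 2, 0, 3]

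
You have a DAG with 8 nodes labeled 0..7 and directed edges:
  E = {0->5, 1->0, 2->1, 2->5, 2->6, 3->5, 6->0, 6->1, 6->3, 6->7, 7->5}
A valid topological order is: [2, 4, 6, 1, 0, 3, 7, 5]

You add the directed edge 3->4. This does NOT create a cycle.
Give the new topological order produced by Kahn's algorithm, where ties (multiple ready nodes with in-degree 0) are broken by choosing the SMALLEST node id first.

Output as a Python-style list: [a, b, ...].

Old toposort: [2, 4, 6, 1, 0, 3, 7, 5]
Added edge: 3->4
Position of 3 (5) > position of 4 (1). Must reorder: 3 must now come before 4.
Run Kahn's algorithm (break ties by smallest node id):
  initial in-degrees: [2, 2, 0, 1, 1, 4, 1, 1]
  ready (indeg=0): [2]
  pop 2: indeg[1]->1; indeg[5]->3; indeg[6]->0 | ready=[6] | order so far=[2]
  pop 6: indeg[0]->1; indeg[1]->0; indeg[3]->0; indeg[7]->0 | ready=[1, 3, 7] | order so far=[2, 6]
  pop 1: indeg[0]->0 | ready=[0, 3, 7] | order so far=[2, 6, 1]
  pop 0: indeg[5]->2 | ready=[3, 7] | order so far=[2, 6, 1, 0]
  pop 3: indeg[4]->0; indeg[5]->1 | ready=[4, 7] | order so far=[2, 6, 1, 0, 3]
  pop 4: no out-edges | ready=[7] | order so far=[2, 6, 1, 0, 3, 4]
  pop 7: indeg[5]->0 | ready=[5] | order so far=[2, 6, 1, 0, 3, 4, 7]
  pop 5: no out-edges | ready=[] | order so far=[2, 6, 1, 0, 3, 4, 7, 5]
  Result: [2, 6, 1, 0, 3, 4, 7, 5]

Answer: [2, 6, 1, 0, 3, 4, 7, 5]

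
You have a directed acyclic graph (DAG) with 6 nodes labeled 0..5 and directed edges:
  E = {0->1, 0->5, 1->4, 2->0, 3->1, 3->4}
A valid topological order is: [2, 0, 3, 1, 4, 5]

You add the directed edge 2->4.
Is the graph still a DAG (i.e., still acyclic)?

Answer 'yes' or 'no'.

Given toposort: [2, 0, 3, 1, 4, 5]
Position of 2: index 0; position of 4: index 4
New edge 2->4: forward
Forward edge: respects the existing order. Still a DAG, same toposort still valid.
Still a DAG? yes

Answer: yes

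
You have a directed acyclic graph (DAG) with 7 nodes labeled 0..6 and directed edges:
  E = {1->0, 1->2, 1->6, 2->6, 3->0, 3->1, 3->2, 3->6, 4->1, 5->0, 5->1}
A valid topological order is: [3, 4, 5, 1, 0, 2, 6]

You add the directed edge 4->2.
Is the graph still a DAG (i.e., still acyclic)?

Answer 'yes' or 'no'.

Given toposort: [3, 4, 5, 1, 0, 2, 6]
Position of 4: index 1; position of 2: index 5
New edge 4->2: forward
Forward edge: respects the existing order. Still a DAG, same toposort still valid.
Still a DAG? yes

Answer: yes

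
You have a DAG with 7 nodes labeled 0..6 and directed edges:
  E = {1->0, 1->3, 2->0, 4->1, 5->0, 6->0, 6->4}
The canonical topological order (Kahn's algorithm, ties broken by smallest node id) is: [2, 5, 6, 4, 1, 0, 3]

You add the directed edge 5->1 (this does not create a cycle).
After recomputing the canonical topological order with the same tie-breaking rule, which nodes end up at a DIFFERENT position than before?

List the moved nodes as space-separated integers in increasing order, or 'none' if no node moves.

Old toposort: [2, 5, 6, 4, 1, 0, 3]
Added edge 5->1
Recompute Kahn (smallest-id tiebreak):
  initial in-degrees: [4, 2, 0, 1, 1, 0, 0]
  ready (indeg=0): [2, 5, 6]
  pop 2: indeg[0]->3 | ready=[5, 6] | order so far=[2]
  pop 5: indeg[0]->2; indeg[1]->1 | ready=[6] | order so far=[2, 5]
  pop 6: indeg[0]->1; indeg[4]->0 | ready=[4] | order so far=[2, 5, 6]
  pop 4: indeg[1]->0 | ready=[1] | order so far=[2, 5, 6, 4]
  pop 1: indeg[0]->0; indeg[3]->0 | ready=[0, 3] | order so far=[2, 5, 6, 4, 1]
  pop 0: no out-edges | ready=[3] | order so far=[2, 5, 6, 4, 1, 0]
  pop 3: no out-edges | ready=[] | order so far=[2, 5, 6, 4, 1, 0, 3]
New canonical toposort: [2, 5, 6, 4, 1, 0, 3]
Compare positions:
  Node 0: index 5 -> 5 (same)
  Node 1: index 4 -> 4 (same)
  Node 2: index 0 -> 0 (same)
  Node 3: index 6 -> 6 (same)
  Node 4: index 3 -> 3 (same)
  Node 5: index 1 -> 1 (same)
  Node 6: index 2 -> 2 (same)
Nodes that changed position: none

Answer: none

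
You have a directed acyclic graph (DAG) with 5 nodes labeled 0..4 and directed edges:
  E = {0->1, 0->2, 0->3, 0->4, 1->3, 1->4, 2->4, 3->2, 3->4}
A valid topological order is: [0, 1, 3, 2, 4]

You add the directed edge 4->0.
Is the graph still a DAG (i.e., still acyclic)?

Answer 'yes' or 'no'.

Answer: no

Derivation:
Given toposort: [0, 1, 3, 2, 4]
Position of 4: index 4; position of 0: index 0
New edge 4->0: backward (u after v in old order)
Backward edge: old toposort is now invalid. Check if this creates a cycle.
Does 0 already reach 4? Reachable from 0: [0, 1, 2, 3, 4]. YES -> cycle!
Still a DAG? no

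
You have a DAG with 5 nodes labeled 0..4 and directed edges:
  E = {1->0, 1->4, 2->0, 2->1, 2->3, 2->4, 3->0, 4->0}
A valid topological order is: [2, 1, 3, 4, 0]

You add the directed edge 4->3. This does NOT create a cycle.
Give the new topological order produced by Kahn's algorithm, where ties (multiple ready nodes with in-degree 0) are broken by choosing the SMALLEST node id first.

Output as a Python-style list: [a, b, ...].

Answer: [2, 1, 4, 3, 0]

Derivation:
Old toposort: [2, 1, 3, 4, 0]
Added edge: 4->3
Position of 4 (3) > position of 3 (2). Must reorder: 4 must now come before 3.
Run Kahn's algorithm (break ties by smallest node id):
  initial in-degrees: [4, 1, 0, 2, 2]
  ready (indeg=0): [2]
  pop 2: indeg[0]->3; indeg[1]->0; indeg[3]->1; indeg[4]->1 | ready=[1] | order so far=[2]
  pop 1: indeg[0]->2; indeg[4]->0 | ready=[4] | order so far=[2, 1]
  pop 4: indeg[0]->1; indeg[3]->0 | ready=[3] | order so far=[2, 1, 4]
  pop 3: indeg[0]->0 | ready=[0] | order so far=[2, 1, 4, 3]
  pop 0: no out-edges | ready=[] | order so far=[2, 1, 4, 3, 0]
  Result: [2, 1, 4, 3, 0]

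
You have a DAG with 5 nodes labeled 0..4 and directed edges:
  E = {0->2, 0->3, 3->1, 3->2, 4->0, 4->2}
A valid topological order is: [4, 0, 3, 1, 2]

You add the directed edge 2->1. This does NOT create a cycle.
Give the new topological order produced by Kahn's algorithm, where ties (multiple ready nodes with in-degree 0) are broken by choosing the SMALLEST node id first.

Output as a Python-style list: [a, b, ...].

Old toposort: [4, 0, 3, 1, 2]
Added edge: 2->1
Position of 2 (4) > position of 1 (3). Must reorder: 2 must now come before 1.
Run Kahn's algorithm (break ties by smallest node id):
  initial in-degrees: [1, 2, 3, 1, 0]
  ready (indeg=0): [4]
  pop 4: indeg[0]->0; indeg[2]->2 | ready=[0] | order so far=[4]
  pop 0: indeg[2]->1; indeg[3]->0 | ready=[3] | order so far=[4, 0]
  pop 3: indeg[1]->1; indeg[2]->0 | ready=[2] | order so far=[4, 0, 3]
  pop 2: indeg[1]->0 | ready=[1] | order so far=[4, 0, 3, 2]
  pop 1: no out-edges | ready=[] | order so far=[4, 0, 3, 2, 1]
  Result: [4, 0, 3, 2, 1]

Answer: [4, 0, 3, 2, 1]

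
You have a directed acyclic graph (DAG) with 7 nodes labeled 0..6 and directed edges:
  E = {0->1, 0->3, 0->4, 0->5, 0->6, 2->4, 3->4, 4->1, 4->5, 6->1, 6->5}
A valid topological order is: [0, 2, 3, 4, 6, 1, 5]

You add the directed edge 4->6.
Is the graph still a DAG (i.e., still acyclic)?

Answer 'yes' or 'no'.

Given toposort: [0, 2, 3, 4, 6, 1, 5]
Position of 4: index 3; position of 6: index 4
New edge 4->6: forward
Forward edge: respects the existing order. Still a DAG, same toposort still valid.
Still a DAG? yes

Answer: yes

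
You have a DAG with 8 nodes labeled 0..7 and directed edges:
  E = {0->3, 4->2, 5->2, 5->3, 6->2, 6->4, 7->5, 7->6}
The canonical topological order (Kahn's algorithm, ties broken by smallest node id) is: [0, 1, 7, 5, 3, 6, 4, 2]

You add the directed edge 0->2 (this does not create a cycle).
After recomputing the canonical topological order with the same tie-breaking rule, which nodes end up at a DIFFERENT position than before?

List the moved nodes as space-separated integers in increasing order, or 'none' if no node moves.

Answer: none

Derivation:
Old toposort: [0, 1, 7, 5, 3, 6, 4, 2]
Added edge 0->2
Recompute Kahn (smallest-id tiebreak):
  initial in-degrees: [0, 0, 4, 2, 1, 1, 1, 0]
  ready (indeg=0): [0, 1, 7]
  pop 0: indeg[2]->3; indeg[3]->1 | ready=[1, 7] | order so far=[0]
  pop 1: no out-edges | ready=[7] | order so far=[0, 1]
  pop 7: indeg[5]->0; indeg[6]->0 | ready=[5, 6] | order so far=[0, 1, 7]
  pop 5: indeg[2]->2; indeg[3]->0 | ready=[3, 6] | order so far=[0, 1, 7, 5]
  pop 3: no out-edges | ready=[6] | order so far=[0, 1, 7, 5, 3]
  pop 6: indeg[2]->1; indeg[4]->0 | ready=[4] | order so far=[0, 1, 7, 5, 3, 6]
  pop 4: indeg[2]->0 | ready=[2] | order so far=[0, 1, 7, 5, 3, 6, 4]
  pop 2: no out-edges | ready=[] | order so far=[0, 1, 7, 5, 3, 6, 4, 2]
New canonical toposort: [0, 1, 7, 5, 3, 6, 4, 2]
Compare positions:
  Node 0: index 0 -> 0 (same)
  Node 1: index 1 -> 1 (same)
  Node 2: index 7 -> 7 (same)
  Node 3: index 4 -> 4 (same)
  Node 4: index 6 -> 6 (same)
  Node 5: index 3 -> 3 (same)
  Node 6: index 5 -> 5 (same)
  Node 7: index 2 -> 2 (same)
Nodes that changed position: none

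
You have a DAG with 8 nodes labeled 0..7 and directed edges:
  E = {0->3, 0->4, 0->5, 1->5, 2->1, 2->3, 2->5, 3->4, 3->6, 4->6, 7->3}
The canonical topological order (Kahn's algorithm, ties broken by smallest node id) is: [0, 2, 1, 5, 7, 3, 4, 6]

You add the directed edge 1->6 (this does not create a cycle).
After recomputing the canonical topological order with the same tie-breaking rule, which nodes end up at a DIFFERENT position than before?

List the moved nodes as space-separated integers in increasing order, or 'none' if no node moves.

Old toposort: [0, 2, 1, 5, 7, 3, 4, 6]
Added edge 1->6
Recompute Kahn (smallest-id tiebreak):
  initial in-degrees: [0, 1, 0, 3, 2, 3, 3, 0]
  ready (indeg=0): [0, 2, 7]
  pop 0: indeg[3]->2; indeg[4]->1; indeg[5]->2 | ready=[2, 7] | order so far=[0]
  pop 2: indeg[1]->0; indeg[3]->1; indeg[5]->1 | ready=[1, 7] | order so far=[0, 2]
  pop 1: indeg[5]->0; indeg[6]->2 | ready=[5, 7] | order so far=[0, 2, 1]
  pop 5: no out-edges | ready=[7] | order so far=[0, 2, 1, 5]
  pop 7: indeg[3]->0 | ready=[3] | order so far=[0, 2, 1, 5, 7]
  pop 3: indeg[4]->0; indeg[6]->1 | ready=[4] | order so far=[0, 2, 1, 5, 7, 3]
  pop 4: indeg[6]->0 | ready=[6] | order so far=[0, 2, 1, 5, 7, 3, 4]
  pop 6: no out-edges | ready=[] | order so far=[0, 2, 1, 5, 7, 3, 4, 6]
New canonical toposort: [0, 2, 1, 5, 7, 3, 4, 6]
Compare positions:
  Node 0: index 0 -> 0 (same)
  Node 1: index 2 -> 2 (same)
  Node 2: index 1 -> 1 (same)
  Node 3: index 5 -> 5 (same)
  Node 4: index 6 -> 6 (same)
  Node 5: index 3 -> 3 (same)
  Node 6: index 7 -> 7 (same)
  Node 7: index 4 -> 4 (same)
Nodes that changed position: none

Answer: none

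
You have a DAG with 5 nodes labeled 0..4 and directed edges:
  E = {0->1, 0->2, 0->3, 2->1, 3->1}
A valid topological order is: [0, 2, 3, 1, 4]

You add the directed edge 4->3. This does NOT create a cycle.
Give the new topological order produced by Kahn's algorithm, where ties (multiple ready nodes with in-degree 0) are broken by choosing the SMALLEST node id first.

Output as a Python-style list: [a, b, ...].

Answer: [0, 2, 4, 3, 1]

Derivation:
Old toposort: [0, 2, 3, 1, 4]
Added edge: 4->3
Position of 4 (4) > position of 3 (2). Must reorder: 4 must now come before 3.
Run Kahn's algorithm (break ties by smallest node id):
  initial in-degrees: [0, 3, 1, 2, 0]
  ready (indeg=0): [0, 4]
  pop 0: indeg[1]->2; indeg[2]->0; indeg[3]->1 | ready=[2, 4] | order so far=[0]
  pop 2: indeg[1]->1 | ready=[4] | order so far=[0, 2]
  pop 4: indeg[3]->0 | ready=[3] | order so far=[0, 2, 4]
  pop 3: indeg[1]->0 | ready=[1] | order so far=[0, 2, 4, 3]
  pop 1: no out-edges | ready=[] | order so far=[0, 2, 4, 3, 1]
  Result: [0, 2, 4, 3, 1]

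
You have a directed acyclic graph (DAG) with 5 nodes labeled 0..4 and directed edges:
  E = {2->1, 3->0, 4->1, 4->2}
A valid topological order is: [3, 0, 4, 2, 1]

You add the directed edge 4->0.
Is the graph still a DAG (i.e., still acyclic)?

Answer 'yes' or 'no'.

Given toposort: [3, 0, 4, 2, 1]
Position of 4: index 2; position of 0: index 1
New edge 4->0: backward (u after v in old order)
Backward edge: old toposort is now invalid. Check if this creates a cycle.
Does 0 already reach 4? Reachable from 0: [0]. NO -> still a DAG (reorder needed).
Still a DAG? yes

Answer: yes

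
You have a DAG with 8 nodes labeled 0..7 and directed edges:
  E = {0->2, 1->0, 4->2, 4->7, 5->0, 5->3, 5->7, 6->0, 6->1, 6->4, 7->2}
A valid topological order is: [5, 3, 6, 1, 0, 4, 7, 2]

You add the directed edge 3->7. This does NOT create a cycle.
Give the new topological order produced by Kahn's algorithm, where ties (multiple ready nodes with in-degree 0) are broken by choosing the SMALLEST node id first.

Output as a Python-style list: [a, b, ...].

Old toposort: [5, 3, 6, 1, 0, 4, 7, 2]
Added edge: 3->7
Position of 3 (1) < position of 7 (6). Old order still valid.
Run Kahn's algorithm (break ties by smallest node id):
  initial in-degrees: [3, 1, 3, 1, 1, 0, 0, 3]
  ready (indeg=0): [5, 6]
  pop 5: indeg[0]->2; indeg[3]->0; indeg[7]->2 | ready=[3, 6] | order so far=[5]
  pop 3: indeg[7]->1 | ready=[6] | order so far=[5, 3]
  pop 6: indeg[0]->1; indeg[1]->0; indeg[4]->0 | ready=[1, 4] | order so far=[5, 3, 6]
  pop 1: indeg[0]->0 | ready=[0, 4] | order so far=[5, 3, 6, 1]
  pop 0: indeg[2]->2 | ready=[4] | order so far=[5, 3, 6, 1, 0]
  pop 4: indeg[2]->1; indeg[7]->0 | ready=[7] | order so far=[5, 3, 6, 1, 0, 4]
  pop 7: indeg[2]->0 | ready=[2] | order so far=[5, 3, 6, 1, 0, 4, 7]
  pop 2: no out-edges | ready=[] | order so far=[5, 3, 6, 1, 0, 4, 7, 2]
  Result: [5, 3, 6, 1, 0, 4, 7, 2]

Answer: [5, 3, 6, 1, 0, 4, 7, 2]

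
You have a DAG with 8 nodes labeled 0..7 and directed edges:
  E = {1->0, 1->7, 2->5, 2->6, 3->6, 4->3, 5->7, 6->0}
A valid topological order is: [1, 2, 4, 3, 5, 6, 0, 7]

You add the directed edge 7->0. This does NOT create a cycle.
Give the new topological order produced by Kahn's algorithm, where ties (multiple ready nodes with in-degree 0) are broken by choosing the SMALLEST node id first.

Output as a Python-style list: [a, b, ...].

Answer: [1, 2, 4, 3, 5, 6, 7, 0]

Derivation:
Old toposort: [1, 2, 4, 3, 5, 6, 0, 7]
Added edge: 7->0
Position of 7 (7) > position of 0 (6). Must reorder: 7 must now come before 0.
Run Kahn's algorithm (break ties by smallest node id):
  initial in-degrees: [3, 0, 0, 1, 0, 1, 2, 2]
  ready (indeg=0): [1, 2, 4]
  pop 1: indeg[0]->2; indeg[7]->1 | ready=[2, 4] | order so far=[1]
  pop 2: indeg[5]->0; indeg[6]->1 | ready=[4, 5] | order so far=[1, 2]
  pop 4: indeg[3]->0 | ready=[3, 5] | order so far=[1, 2, 4]
  pop 3: indeg[6]->0 | ready=[5, 6] | order so far=[1, 2, 4, 3]
  pop 5: indeg[7]->0 | ready=[6, 7] | order so far=[1, 2, 4, 3, 5]
  pop 6: indeg[0]->1 | ready=[7] | order so far=[1, 2, 4, 3, 5, 6]
  pop 7: indeg[0]->0 | ready=[0] | order so far=[1, 2, 4, 3, 5, 6, 7]
  pop 0: no out-edges | ready=[] | order so far=[1, 2, 4, 3, 5, 6, 7, 0]
  Result: [1, 2, 4, 3, 5, 6, 7, 0]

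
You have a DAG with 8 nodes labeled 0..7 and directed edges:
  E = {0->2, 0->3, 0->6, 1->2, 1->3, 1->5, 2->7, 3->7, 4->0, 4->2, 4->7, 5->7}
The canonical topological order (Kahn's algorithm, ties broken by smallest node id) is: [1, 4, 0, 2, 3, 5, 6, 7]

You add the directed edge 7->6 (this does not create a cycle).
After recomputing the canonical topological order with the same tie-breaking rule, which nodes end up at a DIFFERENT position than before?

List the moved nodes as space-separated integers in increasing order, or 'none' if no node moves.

Answer: 6 7

Derivation:
Old toposort: [1, 4, 0, 2, 3, 5, 6, 7]
Added edge 7->6
Recompute Kahn (smallest-id tiebreak):
  initial in-degrees: [1, 0, 3, 2, 0, 1, 2, 4]
  ready (indeg=0): [1, 4]
  pop 1: indeg[2]->2; indeg[3]->1; indeg[5]->0 | ready=[4, 5] | order so far=[1]
  pop 4: indeg[0]->0; indeg[2]->1; indeg[7]->3 | ready=[0, 5] | order so far=[1, 4]
  pop 0: indeg[2]->0; indeg[3]->0; indeg[6]->1 | ready=[2, 3, 5] | order so far=[1, 4, 0]
  pop 2: indeg[7]->2 | ready=[3, 5] | order so far=[1, 4, 0, 2]
  pop 3: indeg[7]->1 | ready=[5] | order so far=[1, 4, 0, 2, 3]
  pop 5: indeg[7]->0 | ready=[7] | order so far=[1, 4, 0, 2, 3, 5]
  pop 7: indeg[6]->0 | ready=[6] | order so far=[1, 4, 0, 2, 3, 5, 7]
  pop 6: no out-edges | ready=[] | order so far=[1, 4, 0, 2, 3, 5, 7, 6]
New canonical toposort: [1, 4, 0, 2, 3, 5, 7, 6]
Compare positions:
  Node 0: index 2 -> 2 (same)
  Node 1: index 0 -> 0 (same)
  Node 2: index 3 -> 3 (same)
  Node 3: index 4 -> 4 (same)
  Node 4: index 1 -> 1 (same)
  Node 5: index 5 -> 5 (same)
  Node 6: index 6 -> 7 (moved)
  Node 7: index 7 -> 6 (moved)
Nodes that changed position: 6 7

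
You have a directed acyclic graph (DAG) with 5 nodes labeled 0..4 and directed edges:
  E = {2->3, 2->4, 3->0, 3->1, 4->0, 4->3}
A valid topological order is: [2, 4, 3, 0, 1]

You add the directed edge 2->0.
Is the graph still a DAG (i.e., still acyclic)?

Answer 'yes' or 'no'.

Given toposort: [2, 4, 3, 0, 1]
Position of 2: index 0; position of 0: index 3
New edge 2->0: forward
Forward edge: respects the existing order. Still a DAG, same toposort still valid.
Still a DAG? yes

Answer: yes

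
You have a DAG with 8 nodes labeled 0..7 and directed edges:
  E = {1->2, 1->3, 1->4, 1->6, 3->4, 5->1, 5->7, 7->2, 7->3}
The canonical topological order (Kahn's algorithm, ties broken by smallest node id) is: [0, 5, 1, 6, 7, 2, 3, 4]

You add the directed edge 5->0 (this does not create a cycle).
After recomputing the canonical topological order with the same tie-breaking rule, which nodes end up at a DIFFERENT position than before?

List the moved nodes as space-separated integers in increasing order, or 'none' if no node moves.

Old toposort: [0, 5, 1, 6, 7, 2, 3, 4]
Added edge 5->0
Recompute Kahn (smallest-id tiebreak):
  initial in-degrees: [1, 1, 2, 2, 2, 0, 1, 1]
  ready (indeg=0): [5]
  pop 5: indeg[0]->0; indeg[1]->0; indeg[7]->0 | ready=[0, 1, 7] | order so far=[5]
  pop 0: no out-edges | ready=[1, 7] | order so far=[5, 0]
  pop 1: indeg[2]->1; indeg[3]->1; indeg[4]->1; indeg[6]->0 | ready=[6, 7] | order so far=[5, 0, 1]
  pop 6: no out-edges | ready=[7] | order so far=[5, 0, 1, 6]
  pop 7: indeg[2]->0; indeg[3]->0 | ready=[2, 3] | order so far=[5, 0, 1, 6, 7]
  pop 2: no out-edges | ready=[3] | order so far=[5, 0, 1, 6, 7, 2]
  pop 3: indeg[4]->0 | ready=[4] | order so far=[5, 0, 1, 6, 7, 2, 3]
  pop 4: no out-edges | ready=[] | order so far=[5, 0, 1, 6, 7, 2, 3, 4]
New canonical toposort: [5, 0, 1, 6, 7, 2, 3, 4]
Compare positions:
  Node 0: index 0 -> 1 (moved)
  Node 1: index 2 -> 2 (same)
  Node 2: index 5 -> 5 (same)
  Node 3: index 6 -> 6 (same)
  Node 4: index 7 -> 7 (same)
  Node 5: index 1 -> 0 (moved)
  Node 6: index 3 -> 3 (same)
  Node 7: index 4 -> 4 (same)
Nodes that changed position: 0 5

Answer: 0 5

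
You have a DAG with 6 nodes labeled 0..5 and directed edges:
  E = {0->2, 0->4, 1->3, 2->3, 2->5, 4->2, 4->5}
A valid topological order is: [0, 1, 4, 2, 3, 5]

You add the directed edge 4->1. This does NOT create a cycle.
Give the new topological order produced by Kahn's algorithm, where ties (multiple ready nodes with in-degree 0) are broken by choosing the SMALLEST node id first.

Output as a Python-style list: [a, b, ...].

Answer: [0, 4, 1, 2, 3, 5]

Derivation:
Old toposort: [0, 1, 4, 2, 3, 5]
Added edge: 4->1
Position of 4 (2) > position of 1 (1). Must reorder: 4 must now come before 1.
Run Kahn's algorithm (break ties by smallest node id):
  initial in-degrees: [0, 1, 2, 2, 1, 2]
  ready (indeg=0): [0]
  pop 0: indeg[2]->1; indeg[4]->0 | ready=[4] | order so far=[0]
  pop 4: indeg[1]->0; indeg[2]->0; indeg[5]->1 | ready=[1, 2] | order so far=[0, 4]
  pop 1: indeg[3]->1 | ready=[2] | order so far=[0, 4, 1]
  pop 2: indeg[3]->0; indeg[5]->0 | ready=[3, 5] | order so far=[0, 4, 1, 2]
  pop 3: no out-edges | ready=[5] | order so far=[0, 4, 1, 2, 3]
  pop 5: no out-edges | ready=[] | order so far=[0, 4, 1, 2, 3, 5]
  Result: [0, 4, 1, 2, 3, 5]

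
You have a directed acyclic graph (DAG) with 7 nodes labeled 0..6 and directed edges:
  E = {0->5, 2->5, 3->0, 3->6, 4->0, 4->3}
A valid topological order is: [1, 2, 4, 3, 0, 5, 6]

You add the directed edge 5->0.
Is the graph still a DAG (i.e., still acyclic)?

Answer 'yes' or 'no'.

Answer: no

Derivation:
Given toposort: [1, 2, 4, 3, 0, 5, 6]
Position of 5: index 5; position of 0: index 4
New edge 5->0: backward (u after v in old order)
Backward edge: old toposort is now invalid. Check if this creates a cycle.
Does 0 already reach 5? Reachable from 0: [0, 5]. YES -> cycle!
Still a DAG? no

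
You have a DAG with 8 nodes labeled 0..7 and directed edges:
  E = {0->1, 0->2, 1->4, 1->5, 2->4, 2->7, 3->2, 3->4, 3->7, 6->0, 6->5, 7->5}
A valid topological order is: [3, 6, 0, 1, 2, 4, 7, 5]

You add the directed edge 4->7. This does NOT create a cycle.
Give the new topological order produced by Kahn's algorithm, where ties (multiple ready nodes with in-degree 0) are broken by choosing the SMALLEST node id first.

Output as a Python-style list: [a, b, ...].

Old toposort: [3, 6, 0, 1, 2, 4, 7, 5]
Added edge: 4->7
Position of 4 (5) < position of 7 (6). Old order still valid.
Run Kahn's algorithm (break ties by smallest node id):
  initial in-degrees: [1, 1, 2, 0, 3, 3, 0, 3]
  ready (indeg=0): [3, 6]
  pop 3: indeg[2]->1; indeg[4]->2; indeg[7]->2 | ready=[6] | order so far=[3]
  pop 6: indeg[0]->0; indeg[5]->2 | ready=[0] | order so far=[3, 6]
  pop 0: indeg[1]->0; indeg[2]->0 | ready=[1, 2] | order so far=[3, 6, 0]
  pop 1: indeg[4]->1; indeg[5]->1 | ready=[2] | order so far=[3, 6, 0, 1]
  pop 2: indeg[4]->0; indeg[7]->1 | ready=[4] | order so far=[3, 6, 0, 1, 2]
  pop 4: indeg[7]->0 | ready=[7] | order so far=[3, 6, 0, 1, 2, 4]
  pop 7: indeg[5]->0 | ready=[5] | order so far=[3, 6, 0, 1, 2, 4, 7]
  pop 5: no out-edges | ready=[] | order so far=[3, 6, 0, 1, 2, 4, 7, 5]
  Result: [3, 6, 0, 1, 2, 4, 7, 5]

Answer: [3, 6, 0, 1, 2, 4, 7, 5]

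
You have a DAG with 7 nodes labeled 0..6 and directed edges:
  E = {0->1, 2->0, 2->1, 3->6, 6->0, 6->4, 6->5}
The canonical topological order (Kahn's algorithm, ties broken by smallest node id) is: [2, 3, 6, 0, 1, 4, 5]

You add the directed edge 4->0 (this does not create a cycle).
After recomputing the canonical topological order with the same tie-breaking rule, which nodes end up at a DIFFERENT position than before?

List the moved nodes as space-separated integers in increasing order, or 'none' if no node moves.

Answer: 0 1 4

Derivation:
Old toposort: [2, 3, 6, 0, 1, 4, 5]
Added edge 4->0
Recompute Kahn (smallest-id tiebreak):
  initial in-degrees: [3, 2, 0, 0, 1, 1, 1]
  ready (indeg=0): [2, 3]
  pop 2: indeg[0]->2; indeg[1]->1 | ready=[3] | order so far=[2]
  pop 3: indeg[6]->0 | ready=[6] | order so far=[2, 3]
  pop 6: indeg[0]->1; indeg[4]->0; indeg[5]->0 | ready=[4, 5] | order so far=[2, 3, 6]
  pop 4: indeg[0]->0 | ready=[0, 5] | order so far=[2, 3, 6, 4]
  pop 0: indeg[1]->0 | ready=[1, 5] | order so far=[2, 3, 6, 4, 0]
  pop 1: no out-edges | ready=[5] | order so far=[2, 3, 6, 4, 0, 1]
  pop 5: no out-edges | ready=[] | order so far=[2, 3, 6, 4, 0, 1, 5]
New canonical toposort: [2, 3, 6, 4, 0, 1, 5]
Compare positions:
  Node 0: index 3 -> 4 (moved)
  Node 1: index 4 -> 5 (moved)
  Node 2: index 0 -> 0 (same)
  Node 3: index 1 -> 1 (same)
  Node 4: index 5 -> 3 (moved)
  Node 5: index 6 -> 6 (same)
  Node 6: index 2 -> 2 (same)
Nodes that changed position: 0 1 4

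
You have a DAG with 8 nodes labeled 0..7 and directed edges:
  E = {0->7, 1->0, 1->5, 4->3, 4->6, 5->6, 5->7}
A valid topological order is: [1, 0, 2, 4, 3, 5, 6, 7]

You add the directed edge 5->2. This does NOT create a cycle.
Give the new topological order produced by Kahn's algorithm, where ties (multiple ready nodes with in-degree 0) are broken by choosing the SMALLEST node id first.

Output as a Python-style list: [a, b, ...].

Old toposort: [1, 0, 2, 4, 3, 5, 6, 7]
Added edge: 5->2
Position of 5 (5) > position of 2 (2). Must reorder: 5 must now come before 2.
Run Kahn's algorithm (break ties by smallest node id):
  initial in-degrees: [1, 0, 1, 1, 0, 1, 2, 2]
  ready (indeg=0): [1, 4]
  pop 1: indeg[0]->0; indeg[5]->0 | ready=[0, 4, 5] | order so far=[1]
  pop 0: indeg[7]->1 | ready=[4, 5] | order so far=[1, 0]
  pop 4: indeg[3]->0; indeg[6]->1 | ready=[3, 5] | order so far=[1, 0, 4]
  pop 3: no out-edges | ready=[5] | order so far=[1, 0, 4, 3]
  pop 5: indeg[2]->0; indeg[6]->0; indeg[7]->0 | ready=[2, 6, 7] | order so far=[1, 0, 4, 3, 5]
  pop 2: no out-edges | ready=[6, 7] | order so far=[1, 0, 4, 3, 5, 2]
  pop 6: no out-edges | ready=[7] | order so far=[1, 0, 4, 3, 5, 2, 6]
  pop 7: no out-edges | ready=[] | order so far=[1, 0, 4, 3, 5, 2, 6, 7]
  Result: [1, 0, 4, 3, 5, 2, 6, 7]

Answer: [1, 0, 4, 3, 5, 2, 6, 7]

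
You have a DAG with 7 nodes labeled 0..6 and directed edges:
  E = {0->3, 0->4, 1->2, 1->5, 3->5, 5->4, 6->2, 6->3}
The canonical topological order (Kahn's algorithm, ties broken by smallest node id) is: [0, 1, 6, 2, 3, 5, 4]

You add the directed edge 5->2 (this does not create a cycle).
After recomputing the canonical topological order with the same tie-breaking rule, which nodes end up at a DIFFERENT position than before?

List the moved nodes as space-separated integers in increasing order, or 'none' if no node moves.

Old toposort: [0, 1, 6, 2, 3, 5, 4]
Added edge 5->2
Recompute Kahn (smallest-id tiebreak):
  initial in-degrees: [0, 0, 3, 2, 2, 2, 0]
  ready (indeg=0): [0, 1, 6]
  pop 0: indeg[3]->1; indeg[4]->1 | ready=[1, 6] | order so far=[0]
  pop 1: indeg[2]->2; indeg[5]->1 | ready=[6] | order so far=[0, 1]
  pop 6: indeg[2]->1; indeg[3]->0 | ready=[3] | order so far=[0, 1, 6]
  pop 3: indeg[5]->0 | ready=[5] | order so far=[0, 1, 6, 3]
  pop 5: indeg[2]->0; indeg[4]->0 | ready=[2, 4] | order so far=[0, 1, 6, 3, 5]
  pop 2: no out-edges | ready=[4] | order so far=[0, 1, 6, 3, 5, 2]
  pop 4: no out-edges | ready=[] | order so far=[0, 1, 6, 3, 5, 2, 4]
New canonical toposort: [0, 1, 6, 3, 5, 2, 4]
Compare positions:
  Node 0: index 0 -> 0 (same)
  Node 1: index 1 -> 1 (same)
  Node 2: index 3 -> 5 (moved)
  Node 3: index 4 -> 3 (moved)
  Node 4: index 6 -> 6 (same)
  Node 5: index 5 -> 4 (moved)
  Node 6: index 2 -> 2 (same)
Nodes that changed position: 2 3 5

Answer: 2 3 5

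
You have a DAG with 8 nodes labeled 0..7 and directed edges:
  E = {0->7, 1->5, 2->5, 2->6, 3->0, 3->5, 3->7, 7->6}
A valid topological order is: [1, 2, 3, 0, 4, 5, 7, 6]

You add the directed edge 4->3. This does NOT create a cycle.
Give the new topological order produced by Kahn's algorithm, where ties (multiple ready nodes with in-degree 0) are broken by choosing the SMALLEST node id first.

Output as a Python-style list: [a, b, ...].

Answer: [1, 2, 4, 3, 0, 5, 7, 6]

Derivation:
Old toposort: [1, 2, 3, 0, 4, 5, 7, 6]
Added edge: 4->3
Position of 4 (4) > position of 3 (2). Must reorder: 4 must now come before 3.
Run Kahn's algorithm (break ties by smallest node id):
  initial in-degrees: [1, 0, 0, 1, 0, 3, 2, 2]
  ready (indeg=0): [1, 2, 4]
  pop 1: indeg[5]->2 | ready=[2, 4] | order so far=[1]
  pop 2: indeg[5]->1; indeg[6]->1 | ready=[4] | order so far=[1, 2]
  pop 4: indeg[3]->0 | ready=[3] | order so far=[1, 2, 4]
  pop 3: indeg[0]->0; indeg[5]->0; indeg[7]->1 | ready=[0, 5] | order so far=[1, 2, 4, 3]
  pop 0: indeg[7]->0 | ready=[5, 7] | order so far=[1, 2, 4, 3, 0]
  pop 5: no out-edges | ready=[7] | order so far=[1, 2, 4, 3, 0, 5]
  pop 7: indeg[6]->0 | ready=[6] | order so far=[1, 2, 4, 3, 0, 5, 7]
  pop 6: no out-edges | ready=[] | order so far=[1, 2, 4, 3, 0, 5, 7, 6]
  Result: [1, 2, 4, 3, 0, 5, 7, 6]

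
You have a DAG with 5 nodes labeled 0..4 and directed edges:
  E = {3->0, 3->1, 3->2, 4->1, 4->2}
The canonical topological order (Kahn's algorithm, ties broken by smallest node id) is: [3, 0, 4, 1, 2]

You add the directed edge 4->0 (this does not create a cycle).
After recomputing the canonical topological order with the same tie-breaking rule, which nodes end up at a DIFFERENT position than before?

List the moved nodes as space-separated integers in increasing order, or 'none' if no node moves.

Old toposort: [3, 0, 4, 1, 2]
Added edge 4->0
Recompute Kahn (smallest-id tiebreak):
  initial in-degrees: [2, 2, 2, 0, 0]
  ready (indeg=0): [3, 4]
  pop 3: indeg[0]->1; indeg[1]->1; indeg[2]->1 | ready=[4] | order so far=[3]
  pop 4: indeg[0]->0; indeg[1]->0; indeg[2]->0 | ready=[0, 1, 2] | order so far=[3, 4]
  pop 0: no out-edges | ready=[1, 2] | order so far=[3, 4, 0]
  pop 1: no out-edges | ready=[2] | order so far=[3, 4, 0, 1]
  pop 2: no out-edges | ready=[] | order so far=[3, 4, 0, 1, 2]
New canonical toposort: [3, 4, 0, 1, 2]
Compare positions:
  Node 0: index 1 -> 2 (moved)
  Node 1: index 3 -> 3 (same)
  Node 2: index 4 -> 4 (same)
  Node 3: index 0 -> 0 (same)
  Node 4: index 2 -> 1 (moved)
Nodes that changed position: 0 4

Answer: 0 4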